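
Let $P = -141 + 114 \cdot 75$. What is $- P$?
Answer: $-8409$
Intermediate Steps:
$P = 8409$ ($P = -141 + 8550 = 8409$)
$- P = \left(-1\right) 8409 = -8409$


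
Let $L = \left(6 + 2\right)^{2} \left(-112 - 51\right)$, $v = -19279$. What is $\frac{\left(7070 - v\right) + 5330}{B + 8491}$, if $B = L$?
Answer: $- \frac{31679}{1941} \approx -16.321$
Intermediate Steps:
$L = -10432$ ($L = 8^{2} \left(-163\right) = 64 \left(-163\right) = -10432$)
$B = -10432$
$\frac{\left(7070 - v\right) + 5330}{B + 8491} = \frac{\left(7070 - -19279\right) + 5330}{-10432 + 8491} = \frac{\left(7070 + 19279\right) + 5330}{-1941} = \left(26349 + 5330\right) \left(- \frac{1}{1941}\right) = 31679 \left(- \frac{1}{1941}\right) = - \frac{31679}{1941}$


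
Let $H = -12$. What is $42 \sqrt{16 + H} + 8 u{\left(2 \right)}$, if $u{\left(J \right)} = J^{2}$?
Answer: $116$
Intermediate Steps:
$42 \sqrt{16 + H} + 8 u{\left(2 \right)} = 42 \sqrt{16 - 12} + 8 \cdot 2^{2} = 42 \sqrt{4} + 8 \cdot 4 = 42 \cdot 2 + 32 = 84 + 32 = 116$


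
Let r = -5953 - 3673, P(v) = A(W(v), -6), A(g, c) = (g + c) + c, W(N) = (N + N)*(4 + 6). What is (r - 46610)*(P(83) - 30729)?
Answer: 1635399116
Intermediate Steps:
W(N) = 20*N (W(N) = (2*N)*10 = 20*N)
A(g, c) = g + 2*c (A(g, c) = (c + g) + c = g + 2*c)
P(v) = -12 + 20*v (P(v) = 20*v + 2*(-6) = 20*v - 12 = -12 + 20*v)
r = -9626
(r - 46610)*(P(83) - 30729) = (-9626 - 46610)*((-12 + 20*83) - 30729) = -56236*((-12 + 1660) - 30729) = -56236*(1648 - 30729) = -56236*(-29081) = 1635399116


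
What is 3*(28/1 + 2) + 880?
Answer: 970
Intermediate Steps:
3*(28/1 + 2) + 880 = 3*(28*1 + 2) + 880 = 3*(28 + 2) + 880 = 3*30 + 880 = 90 + 880 = 970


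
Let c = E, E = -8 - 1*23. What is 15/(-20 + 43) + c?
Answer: -698/23 ≈ -30.348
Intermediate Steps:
E = -31 (E = -8 - 23 = -31)
c = -31
15/(-20 + 43) + c = 15/(-20 + 43) - 31 = 15/23 - 31 = -698/23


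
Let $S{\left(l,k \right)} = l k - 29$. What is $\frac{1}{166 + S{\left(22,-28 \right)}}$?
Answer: $- \frac{1}{479} \approx -0.0020877$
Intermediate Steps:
$S{\left(l,k \right)} = -29 + k l$ ($S{\left(l,k \right)} = k l - 29 = -29 + k l$)
$\frac{1}{166 + S{\left(22,-28 \right)}} = \frac{1}{166 - 645} = \frac{1}{-479} = - \frac{1}{479}$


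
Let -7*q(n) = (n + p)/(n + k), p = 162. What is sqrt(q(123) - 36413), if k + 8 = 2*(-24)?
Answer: I*sqrt(8009573558)/469 ≈ 190.82*I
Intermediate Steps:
k = -56 (k = -8 + 2*(-24) = -8 - 48 = -56)
q(n) = -(162 + n)/(7*(-56 + n)) (q(n) = -(n + 162)/(7*(n - 56)) = -(162 + n)/(7*(-56 + n)))
sqrt(q(123) - 36413) = sqrt((-162 - 1*123)/(7*(-56 + 123)) - 36413) = sqrt((1/7)*(-162 - 123)/67 - 36413) = sqrt((1/7)*(1/67)*(-285) - 36413) = sqrt(-285/469 - 36413) = sqrt(-17077982/469) = I*sqrt(8009573558)/469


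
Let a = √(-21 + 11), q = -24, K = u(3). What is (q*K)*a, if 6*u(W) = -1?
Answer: 4*I*√10 ≈ 12.649*I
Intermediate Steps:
u(W) = -⅙ (u(W) = (⅙)*(-1) = -⅙)
K = -⅙ ≈ -0.16667
a = I*√10 (a = √(-10) = I*√10 ≈ 3.1623*I)
(q*K)*a = (-24*(-⅙))*(I*√10) = 4*(I*√10) = 4*I*√10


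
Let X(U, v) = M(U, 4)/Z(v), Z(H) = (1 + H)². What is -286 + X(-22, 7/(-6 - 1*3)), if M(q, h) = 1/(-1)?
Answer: -1225/4 ≈ -306.25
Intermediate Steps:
M(q, h) = -1
X(U, v) = -1/(1 + v)² (X(U, v) = -1/((1 + v)²) = -1/(1 + v)²)
-286 + X(-22, 7/(-6 - 1*3)) = -286 - 1/(1 + 7/(-6 - 1*3))² = -286 - 1/(1 + 7/(-6 - 3))² = -286 - 1/(1 + 7/(-9))² = -286 - 1/(1 + 7*(-⅑))² = -286 - 1/(1 - 7/9)² = -286 - 1/(2/9)² = -286 - 1*81/4 = -286 - 81/4 = -1225/4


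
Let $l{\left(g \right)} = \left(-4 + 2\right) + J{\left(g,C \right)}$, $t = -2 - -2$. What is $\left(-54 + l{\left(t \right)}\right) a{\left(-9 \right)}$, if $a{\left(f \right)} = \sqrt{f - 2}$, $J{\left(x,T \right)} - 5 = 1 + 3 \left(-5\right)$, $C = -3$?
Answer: $- 65 i \sqrt{11} \approx - 215.58 i$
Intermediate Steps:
$J{\left(x,T \right)} = -9$ ($J{\left(x,T \right)} = 5 + \left(1 + 3 \left(-5\right)\right) = 5 + \left(1 - 15\right) = 5 - 14 = -9$)
$a{\left(f \right)} = \sqrt{-2 + f}$
$t = 0$ ($t = -2 + 2 = 0$)
$l{\left(g \right)} = -11$ ($l{\left(g \right)} = \left(-4 + 2\right) - 9 = -2 - 9 = -11$)
$\left(-54 + l{\left(t \right)}\right) a{\left(-9 \right)} = \left(-54 - 11\right) \sqrt{-2 - 9} = - 65 \sqrt{-11} = - 65 i \sqrt{11}$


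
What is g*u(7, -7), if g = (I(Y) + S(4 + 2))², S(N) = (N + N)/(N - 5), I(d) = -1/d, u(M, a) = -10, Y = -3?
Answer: -13690/9 ≈ -1521.1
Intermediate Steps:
S(N) = 2*N/(-5 + N) (S(N) = (2*N)/(-5 + N) = 2*N/(-5 + N))
g = 1369/9 (g = (-1/(-3) + 2*(4 + 2)/(-5 + (4 + 2)))² = (-1*(-⅓) + 2*6/(-5 + 6))² = (⅓ + 2*6/1)² = (⅓ + 2*6*1)² = (⅓ + 12)² = (37/3)² = 1369/9 ≈ 152.11)
g*u(7, -7) = (1369/9)*(-10) = -13690/9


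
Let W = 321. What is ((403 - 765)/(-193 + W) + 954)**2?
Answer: 3705765625/4096 ≈ 9.0473e+5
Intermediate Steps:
((403 - 765)/(-193 + W) + 954)**2 = ((403 - 765)/(-193 + 321) + 954)**2 = (-362/128 + 954)**2 = (-362*1/128 + 954)**2 = (-181/64 + 954)**2 = (60875/64)**2 = 3705765625/4096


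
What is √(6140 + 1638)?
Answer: √7778 ≈ 88.193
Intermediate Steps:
√(6140 + 1638) = √7778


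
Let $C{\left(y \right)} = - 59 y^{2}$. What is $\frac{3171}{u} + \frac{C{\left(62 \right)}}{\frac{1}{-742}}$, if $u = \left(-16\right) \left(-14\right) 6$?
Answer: $\frac{10770088599}{64} \approx 1.6828 \cdot 10^{8}$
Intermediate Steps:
$u = 1344$ ($u = 224 \cdot 6 = 1344$)
$\frac{3171}{u} + \frac{C{\left(62 \right)}}{\frac{1}{-742}} = \frac{3171}{1344} + \frac{\left(-59\right) 62^{2}}{\frac{1}{-742}} = 3171 \cdot \frac{1}{1344} + \frac{\left(-59\right) 3844}{- \frac{1}{742}} = \frac{151}{64} - -168282632 = \frac{151}{64} + 168282632 = \frac{10770088599}{64}$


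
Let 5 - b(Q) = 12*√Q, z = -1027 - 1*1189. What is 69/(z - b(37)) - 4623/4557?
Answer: -7826082764/7484892247 - 828*√37/4927513 ≈ -1.0466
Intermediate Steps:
z = -2216 (z = -1027 - 1189 = -2216)
b(Q) = 5 - 12*√Q
69/(z - b(37)) - 4623/4557 = 69/(-2216 - (5 - 12*√37)) - 4623/4557 = 69/(-2216 + (-5 + 12*√37)) - 4623*1/4557 = 69/(-2221 + 12*√37) - 1541/1519 = -1541/1519 + 69/(-2221 + 12*√37)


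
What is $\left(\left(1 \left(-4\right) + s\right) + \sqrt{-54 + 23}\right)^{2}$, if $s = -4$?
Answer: $\left(8 - i \sqrt{31}\right)^{2} \approx 33.0 - 89.084 i$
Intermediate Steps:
$\left(\left(1 \left(-4\right) + s\right) + \sqrt{-54 + 23}\right)^{2} = \left(\left(1 \left(-4\right) - 4\right) + \sqrt{-54 + 23}\right)^{2} = \left(\left(-4 - 4\right) + \sqrt{-31}\right)^{2} = \left(-8 + i \sqrt{31}\right)^{2}$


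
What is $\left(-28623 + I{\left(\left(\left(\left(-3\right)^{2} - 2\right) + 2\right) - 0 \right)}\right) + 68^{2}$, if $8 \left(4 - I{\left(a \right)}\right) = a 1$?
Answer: $- \frac{191969}{8} \approx -23996.0$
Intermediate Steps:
$I{\left(a \right)} = 4 - \frac{a}{8}$ ($I{\left(a \right)} = 4 - \frac{a 1}{8} = 4 - \frac{a}{8}$)
$\left(-28623 + I{\left(\left(\left(\left(-3\right)^{2} - 2\right) + 2\right) - 0 \right)}\right) + 68^{2} = \left(-28623 + \left(4 - \frac{\left(\left(\left(-3\right)^{2} - 2\right) + 2\right) - 0}{8}\right)\right) + 68^{2} = \left(-28623 + \left(4 - \frac{\left(\left(9 - 2\right) + 2\right) + 0}{8}\right)\right) + 4624 = \left(-28623 + \left(4 - \frac{\left(7 + 2\right) + 0}{8}\right)\right) + 4624 = \left(-28623 + \left(4 - \frac{9 + 0}{8}\right)\right) + 4624 = \left(-28623 + \left(4 - \frac{9}{8}\right)\right) + 4624 = \left(-28623 + \frac{23}{8}\right) + 4624 = - \frac{228961}{8} + 4624 = - \frac{191969}{8}$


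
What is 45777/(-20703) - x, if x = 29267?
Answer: -201986826/6901 ≈ -29269.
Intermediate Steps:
45777/(-20703) - x = 45777/(-20703) - 1*29267 = 45777*(-1/20703) - 29267 = -15259/6901 - 29267 = -201986826/6901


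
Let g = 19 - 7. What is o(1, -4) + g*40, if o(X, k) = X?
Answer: 481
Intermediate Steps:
g = 12
o(1, -4) + g*40 = 1 + 12*40 = 1 + 480 = 481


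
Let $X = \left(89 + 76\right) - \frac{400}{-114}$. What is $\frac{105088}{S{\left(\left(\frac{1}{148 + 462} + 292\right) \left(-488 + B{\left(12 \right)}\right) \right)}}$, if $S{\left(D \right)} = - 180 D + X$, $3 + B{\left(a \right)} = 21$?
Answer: $\frac{365390976}{85894094525} \approx 0.004254$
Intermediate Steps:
$B{\left(a \right)} = 18$ ($B{\left(a \right)} = -3 + 21 = 18$)
$X = \frac{9605}{57}$ ($X = 165 - - \frac{200}{57} = 165 + \frac{200}{57} = \frac{9605}{57} \approx 168.51$)
$S{\left(D \right)} = \frac{9605}{57} - 180 D$ ($S{\left(D \right)} = - 180 D + \frac{9605}{57} = \frac{9605}{57} - 180 D$)
$\frac{105088}{S{\left(\left(\frac{1}{148 + 462} + 292\right) \left(-488 + B{\left(12 \right)}\right) \right)}} = \frac{105088}{\frac{9605}{57} - 180 \left(\frac{1}{148 + 462} + 292\right) \left(-488 + 18\right)} = \frac{105088}{\frac{9605}{57} - 180 \left(\frac{1}{610} + 292\right) \left(-470\right)} = \frac{105088}{\frac{9605}{57} - 180 \cdot \frac{178121}{610} \left(-470\right)} = \frac{105088}{\frac{9605}{57} - - \frac{1506903660}{61}} = \frac{105088}{\frac{9605}{57} + \frac{1506903660}{61}} = \frac{105088}{\frac{85894094525}{3477}} = 105088 \cdot \frac{3477}{85894094525} = \frac{365390976}{85894094525}$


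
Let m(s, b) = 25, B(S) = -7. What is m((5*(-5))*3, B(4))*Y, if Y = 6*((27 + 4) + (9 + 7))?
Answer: 7050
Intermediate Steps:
Y = 282 (Y = 6*(31 + 16) = 6*47 = 282)
m((5*(-5))*3, B(4))*Y = 25*282 = 7050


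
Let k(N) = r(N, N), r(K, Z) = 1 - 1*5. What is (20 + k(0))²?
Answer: 256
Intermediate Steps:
r(K, Z) = -4 (r(K, Z) = 1 - 5 = -4)
k(N) = -4
(20 + k(0))² = (20 - 4)² = 16² = 256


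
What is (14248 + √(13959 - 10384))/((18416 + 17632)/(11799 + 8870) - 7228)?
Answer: -73622978/37339871 - 103345*√143/149359484 ≈ -1.9800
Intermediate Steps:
(14248 + √(13959 - 10384))/((18416 + 17632)/(11799 + 8870) - 7228) = (14248 + √3575)/(36048/20669 - 7228) = (14248 + 5*√143)/(36048*(1/20669) - 7228) = (14248 + 5*√143)/(36048/20669 - 7228) = (14248 + 5*√143)/(-149359484/20669) = (14248 + 5*√143)*(-20669/149359484) = -73622978/37339871 - 103345*√143/149359484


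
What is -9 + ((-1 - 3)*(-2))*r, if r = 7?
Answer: 47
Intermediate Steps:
-9 + ((-1 - 3)*(-2))*r = -9 + ((-1 - 3)*(-2))*7 = -9 - 4*(-2)*7 = -9 + 8*7 = -9 + 56 = 47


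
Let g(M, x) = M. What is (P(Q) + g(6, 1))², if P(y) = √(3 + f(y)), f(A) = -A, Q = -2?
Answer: (6 + √5)² ≈ 67.833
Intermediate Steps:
P(y) = √(3 - y)
(P(Q) + g(6, 1))² = (√(3 - 1*(-2)) + 6)² = (√(3 + 2) + 6)² = (√5 + 6)² = (6 + √5)²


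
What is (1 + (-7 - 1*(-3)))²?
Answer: 9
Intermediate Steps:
(1 + (-7 - 1*(-3)))² = (1 + (-7 + 3))² = (1 - 4)² = (-3)² = 9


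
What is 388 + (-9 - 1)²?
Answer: 488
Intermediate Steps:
388 + (-9 - 1)² = 388 + (-10)² = 388 + 100 = 488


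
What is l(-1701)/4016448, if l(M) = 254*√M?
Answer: 127*I*√21/223136 ≈ 0.0026082*I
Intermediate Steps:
l(-1701)/4016448 = (254*√(-1701))/4016448 = (254*(9*I*√21))*(1/4016448) = (2286*I*√21)*(1/4016448) = 127*I*√21/223136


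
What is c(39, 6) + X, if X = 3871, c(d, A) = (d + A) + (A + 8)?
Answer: 3930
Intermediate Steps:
c(d, A) = 8 + d + 2*A (c(d, A) = (A + d) + (8 + A) = 8 + d + 2*A)
c(39, 6) + X = (8 + 39 + 2*6) + 3871 = (8 + 39 + 12) + 3871 = 59 + 3871 = 3930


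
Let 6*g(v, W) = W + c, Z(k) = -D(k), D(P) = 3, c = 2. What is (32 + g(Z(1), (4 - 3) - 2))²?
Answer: 37249/36 ≈ 1034.7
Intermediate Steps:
Z(k) = -3 (Z(k) = -1*3 = -3)
g(v, W) = ⅓ + W/6 (g(v, W) = (W + 2)/6 = (2 + W)/6 = ⅓ + W/6)
(32 + g(Z(1), (4 - 3) - 2))² = (32 + (⅓ + ((4 - 3) - 2)/6))² = (32 + (⅓ + (1 - 2)/6))² = (32 + (⅓ + (⅙)*(-1)))² = (32 + (⅓ - ⅙))² = (32 + ⅙)² = (193/6)² = 37249/36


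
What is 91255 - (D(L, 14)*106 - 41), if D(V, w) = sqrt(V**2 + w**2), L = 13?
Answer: 91296 - 106*sqrt(365) ≈ 89271.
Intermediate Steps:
91255 - (D(L, 14)*106 - 41) = 91255 - (sqrt(13**2 + 14**2)*106 - 41) = 91255 - (sqrt(169 + 196)*106 - 41) = 91255 - (sqrt(365)*106 - 41) = 91255 - (106*sqrt(365) - 41) = 91255 - (-41 + 106*sqrt(365)) = 91255 + (41 - 106*sqrt(365)) = 91296 - 106*sqrt(365)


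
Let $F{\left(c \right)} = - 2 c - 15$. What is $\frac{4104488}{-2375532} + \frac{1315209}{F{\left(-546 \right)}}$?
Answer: $\frac{11303987437}{9269739} \approx 1219.5$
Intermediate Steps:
$F{\left(c \right)} = -15 - 2 c$
$\frac{4104488}{-2375532} + \frac{1315209}{F{\left(-546 \right)}} = \frac{4104488}{-2375532} + \frac{1315209}{-15 - -1092} = 4104488 \left(- \frac{1}{2375532}\right) + \frac{1315209}{-15 + 1092} = - \frac{44614}{25821} + \frac{1315209}{1077} = - \frac{44614}{25821} + 1315209 \cdot \frac{1}{1077} = - \frac{44614}{25821} + \frac{438403}{359} = \frac{11303987437}{9269739}$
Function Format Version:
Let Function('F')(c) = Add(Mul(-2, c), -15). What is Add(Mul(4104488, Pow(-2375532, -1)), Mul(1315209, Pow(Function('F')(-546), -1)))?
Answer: Rational(11303987437, 9269739) ≈ 1219.5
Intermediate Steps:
Function('F')(c) = Add(-15, Mul(-2, c))
Add(Mul(4104488, Pow(-2375532, -1)), Mul(1315209, Pow(Function('F')(-546), -1))) = Add(Mul(4104488, Pow(-2375532, -1)), Mul(1315209, Pow(Add(-15, Mul(-2, -546)), -1))) = Add(Mul(4104488, Rational(-1, 2375532)), Mul(1315209, Pow(Add(-15, 1092), -1))) = Add(Rational(-44614, 25821), Mul(1315209, Pow(1077, -1))) = Add(Rational(-44614, 25821), Mul(1315209, Rational(1, 1077))) = Add(Rational(-44614, 25821), Rational(438403, 359)) = Rational(11303987437, 9269739)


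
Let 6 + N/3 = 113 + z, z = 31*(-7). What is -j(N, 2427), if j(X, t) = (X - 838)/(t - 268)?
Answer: 1168/2159 ≈ 0.54099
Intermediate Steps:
z = -217
N = -330 (N = -18 + 3*(113 - 217) = -18 + 3*(-104) = -18 - 312 = -330)
j(X, t) = (-838 + X)/(-268 + t)
-j(N, 2427) = -(-838 - 330)/(-268 + 2427) = -(-1168)/2159 = -1*(-1168/2159) = 1168/2159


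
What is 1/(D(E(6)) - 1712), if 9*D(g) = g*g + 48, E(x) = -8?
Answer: -9/15296 ≈ -0.00058839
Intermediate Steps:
D(g) = 16/3 + g**2/9 (D(g) = (g*g + 48)/9 = (g**2 + 48)/9 = (48 + g**2)/9 = 16/3 + g**2/9)
1/(D(E(6)) - 1712) = 1/((16/3 + (1/9)*(-8)**2) - 1712) = 1/((16/3 + (1/9)*64) - 1712) = 1/((16/3 + 64/9) - 1712) = 1/(112/9 - 1712) = 1/(-15296/9) = -9/15296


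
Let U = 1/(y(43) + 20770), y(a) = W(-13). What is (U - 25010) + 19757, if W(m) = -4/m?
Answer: -1418383529/270014 ≈ -5253.0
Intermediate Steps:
y(a) = 4/13 (y(a) = -4/(-13) = -4*(-1/13) = 4/13)
U = 13/270014 (U = 1/(4/13 + 20770) = 1/(270014/13) = 13/270014 ≈ 4.8146e-5)
(U - 25010) + 19757 = (13/270014 - 25010) + 19757 = -6753050127/270014 + 19757 = -1418383529/270014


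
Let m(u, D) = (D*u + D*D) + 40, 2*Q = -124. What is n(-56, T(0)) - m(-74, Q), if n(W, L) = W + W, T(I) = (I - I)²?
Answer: -8584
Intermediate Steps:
T(I) = 0 (T(I) = 0² = 0)
Q = -62 (Q = (½)*(-124) = -62)
n(W, L) = 2*W
m(u, D) = 40 + D² + D*u (m(u, D) = (D*u + D²) + 40 = (D² + D*u) + 40 = 40 + D² + D*u)
n(-56, T(0)) - m(-74, Q) = 2*(-56) - (40 + (-62)² - 62*(-74)) = -112 - (40 + 3844 + 4588) = -112 - 1*8472 = -112 - 8472 = -8584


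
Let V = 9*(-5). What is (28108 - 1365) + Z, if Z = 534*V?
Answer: 2713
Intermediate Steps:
V = -45
Z = -24030 (Z = 534*(-45) = -24030)
(28108 - 1365) + Z = (28108 - 1365) - 24030 = 26743 - 24030 = 2713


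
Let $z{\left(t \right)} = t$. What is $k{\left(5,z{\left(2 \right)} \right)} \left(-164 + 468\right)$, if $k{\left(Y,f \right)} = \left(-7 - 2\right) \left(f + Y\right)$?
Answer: $-19152$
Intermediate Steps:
$k{\left(Y,f \right)} = - 9 Y - 9 f$ ($k{\left(Y,f \right)} = - 9 \left(Y + f\right) = - 9 Y - 9 f$)
$k{\left(5,z{\left(2 \right)} \right)} \left(-164 + 468\right) = \left(\left(-9\right) 5 - 18\right) \left(-164 + 468\right) = \left(-45 - 18\right) 304 = \left(-63\right) 304 = -19152$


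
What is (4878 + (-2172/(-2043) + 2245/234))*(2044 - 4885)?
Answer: -245912879377/17706 ≈ -1.3889e+7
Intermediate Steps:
(4878 + (-2172/(-2043) + 2245/234))*(2044 - 4885) = (4878 + (-2172*(-1/2043) + 2245*(1/234)))*(-2841) = (4878 + (724/681 + 2245/234))*(-2841) = (4878 + 566087/53118)*(-2841) = (259675691/53118)*(-2841) = -245912879377/17706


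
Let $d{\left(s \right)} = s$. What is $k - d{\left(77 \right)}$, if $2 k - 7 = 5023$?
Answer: $2438$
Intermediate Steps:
$k = 2515$ ($k = \frac{7}{2} + \frac{1}{2} \cdot 5023 = \frac{7}{2} + \frac{5023}{2} = 2515$)
$k - d{\left(77 \right)} = 2515 - 77 = 2438$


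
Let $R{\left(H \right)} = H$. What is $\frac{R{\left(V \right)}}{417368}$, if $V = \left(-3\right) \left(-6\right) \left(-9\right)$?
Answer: $- \frac{81}{208684} \approx -0.00038815$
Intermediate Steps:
$V = -162$ ($V = 18 \left(-9\right) = -162$)
$\frac{R{\left(V \right)}}{417368} = - \frac{162}{417368} = \left(-162\right) \frac{1}{417368} = - \frac{81}{208684}$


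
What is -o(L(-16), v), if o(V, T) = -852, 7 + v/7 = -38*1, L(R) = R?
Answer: 852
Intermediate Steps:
v = -315 (v = -49 + 7*(-38*1) = -49 + 7*(-38) = -49 - 266 = -315)
-o(L(-16), v) = -1*(-852) = 852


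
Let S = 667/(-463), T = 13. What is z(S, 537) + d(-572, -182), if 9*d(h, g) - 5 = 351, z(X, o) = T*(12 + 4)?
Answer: 2228/9 ≈ 247.56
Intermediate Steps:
S = -667/463 (S = 667*(-1/463) = -667/463 ≈ -1.4406)
z(X, o) = 208 (z(X, o) = 13*(12 + 4) = 13*16 = 208)
d(h, g) = 356/9 (d(h, g) = 5/9 + (1/9)*351 = 5/9 + 39 = 356/9)
z(S, 537) + d(-572, -182) = 208 + 356/9 = 2228/9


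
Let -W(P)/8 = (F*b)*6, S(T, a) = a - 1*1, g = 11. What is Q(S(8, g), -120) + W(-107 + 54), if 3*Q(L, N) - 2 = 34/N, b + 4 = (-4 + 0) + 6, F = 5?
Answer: 86503/180 ≈ 480.57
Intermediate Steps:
b = -2 (b = -4 + ((-4 + 0) + 6) = -4 + (-4 + 6) = -4 + 2 = -2)
S(T, a) = -1 + a (S(T, a) = a - 1 = -1 + a)
Q(L, N) = ⅔ + 34/(3*N) (Q(L, N) = ⅔ + (34/N)/3 = ⅔ + 34/(3*N))
W(P) = 480 (W(P) = -8*5*(-2)*6 = -(-80)*6 = -8*(-60) = 480)
Q(S(8, g), -120) + W(-107 + 54) = (⅔)*(17 - 120)/(-120) + 480 = (⅔)*(-1/120)*(-103) + 480 = 103/180 + 480 = 86503/180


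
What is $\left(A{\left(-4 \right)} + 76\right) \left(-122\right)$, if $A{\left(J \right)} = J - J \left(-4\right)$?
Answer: $-6832$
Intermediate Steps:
$A{\left(J \right)} = 5 J$ ($A{\left(J \right)} = J - - 4 J = J + 4 J = 5 J$)
$\left(A{\left(-4 \right)} + 76\right) \left(-122\right) = \left(5 \left(-4\right) + 76\right) \left(-122\right) = \left(-20 + 76\right) \left(-122\right) = 56 \left(-122\right) = -6832$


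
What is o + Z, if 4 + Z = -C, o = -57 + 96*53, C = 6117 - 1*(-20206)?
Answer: -21296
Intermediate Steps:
C = 26323 (C = 6117 + 20206 = 26323)
o = 5031 (o = -57 + 5088 = 5031)
Z = -26327 (Z = -4 - 1*26323 = -4 - 26323 = -26327)
o + Z = 5031 - 26327 = -21296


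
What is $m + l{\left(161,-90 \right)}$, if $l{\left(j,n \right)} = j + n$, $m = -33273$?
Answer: $-33202$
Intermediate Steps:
$m + l{\left(161,-90 \right)} = -33273 + \left(161 - 90\right) = -33273 + 71 = -33202$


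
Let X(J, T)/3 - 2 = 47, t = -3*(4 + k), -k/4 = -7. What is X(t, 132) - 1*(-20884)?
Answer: 21031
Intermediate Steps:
k = 28 (k = -4*(-7) = 28)
t = -96 (t = -3*(4 + 28) = -3*32 = -96)
X(J, T) = 147 (X(J, T) = 6 + 3*47 = 6 + 141 = 147)
X(t, 132) - 1*(-20884) = 147 - 1*(-20884) = 147 + 20884 = 21031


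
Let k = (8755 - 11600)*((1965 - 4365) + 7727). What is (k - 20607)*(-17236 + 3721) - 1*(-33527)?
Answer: 205102619357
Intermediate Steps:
k = -15155315 (k = -2845*(-2400 + 7727) = -2845*5327 = -15155315)
(k - 20607)*(-17236 + 3721) - 1*(-33527) = (-15155315 - 20607)*(-17236 + 3721) - 1*(-33527) = -15175922*(-13515) + 33527 = 205102585830 + 33527 = 205102619357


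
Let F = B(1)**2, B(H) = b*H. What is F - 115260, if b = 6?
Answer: -115224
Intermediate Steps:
B(H) = 6*H
F = 36 (F = (6*1)**2 = 6**2 = 36)
F - 115260 = 36 - 115260 = -115224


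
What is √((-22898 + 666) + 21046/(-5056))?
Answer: 3*I*√986850778/632 ≈ 149.12*I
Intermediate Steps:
√((-22898 + 666) + 21046/(-5056)) = √(-22232 + 21046*(-1/5056)) = √(-22232 - 10523/2528) = √(-56213019/2528) = 3*I*√986850778/632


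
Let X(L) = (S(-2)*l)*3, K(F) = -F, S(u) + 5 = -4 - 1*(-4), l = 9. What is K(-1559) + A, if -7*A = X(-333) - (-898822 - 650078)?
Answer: -1537852/7 ≈ -2.1969e+5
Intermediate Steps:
S(u) = -5 (S(u) = -5 + (-4 - 1*(-4)) = -5 + (-4 + 4) = -5 + 0 = -5)
X(L) = -135 (X(L) = -5*9*3 = -45*3 = -135)
A = -1548765/7 (A = -(-135 - (-898822 - 650078))/7 = -(-135 - 1*(-1548900))/7 = -(-135 + 1548900)/7 = -⅐*1548765 = -1548765/7 ≈ -2.2125e+5)
K(-1559) + A = -1*(-1559) - 1548765/7 = 1559 - 1548765/7 = -1537852/7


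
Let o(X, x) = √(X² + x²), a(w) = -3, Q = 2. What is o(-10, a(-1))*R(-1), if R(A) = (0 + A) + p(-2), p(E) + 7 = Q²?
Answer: -4*√109 ≈ -41.761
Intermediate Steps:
p(E) = -3 (p(E) = -7 + 2² = -7 + 4 = -3)
R(A) = -3 + A (R(A) = (0 + A) - 3 = A - 3 = -3 + A)
o(-10, a(-1))*R(-1) = √((-10)² + (-3)²)*(-3 - 1) = √(100 + 9)*(-4) = √109*(-4) = -4*√109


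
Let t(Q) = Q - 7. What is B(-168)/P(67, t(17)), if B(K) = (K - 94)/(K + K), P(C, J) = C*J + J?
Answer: 131/114240 ≈ 0.0011467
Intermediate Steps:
t(Q) = -7 + Q
P(C, J) = J + C*J
B(K) = (-94 + K)/(2*K) (B(K) = (-94 + K)/((2*K)) = (-94 + K)*(1/(2*K)) = (-94 + K)/(2*K))
B(-168)/P(67, t(17)) = ((½)*(-94 - 168)/(-168))/(((-7 + 17)*(1 + 67))) = ((½)*(-1/168)*(-262))/((10*68)) = (131/168)/680 = (131/168)*(1/680) = 131/114240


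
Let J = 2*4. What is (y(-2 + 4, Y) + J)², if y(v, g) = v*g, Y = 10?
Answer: 784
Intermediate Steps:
y(v, g) = g*v
J = 8
(y(-2 + 4, Y) + J)² = (10*(-2 + 4) + 8)² = (10*2 + 8)² = (20 + 8)² = 28² = 784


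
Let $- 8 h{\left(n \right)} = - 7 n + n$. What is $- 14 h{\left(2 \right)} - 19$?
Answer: $-40$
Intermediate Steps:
$h{\left(n \right)} = \frac{3 n}{4}$ ($h{\left(n \right)} = - \frac{- 7 n + n}{8} = - \frac{\left(-6\right) n}{8} = \frac{3 n}{4}$)
$- 14 h{\left(2 \right)} - 19 = - 14 \cdot \frac{3}{4} \cdot 2 - 19 = \left(-14\right) \frac{3}{2} - 19 = -21 - 19 = -40$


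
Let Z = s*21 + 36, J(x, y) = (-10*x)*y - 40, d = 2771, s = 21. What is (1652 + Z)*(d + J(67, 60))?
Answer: -79771501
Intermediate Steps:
J(x, y) = -40 - 10*x*y (J(x, y) = -10*x*y - 40 = -40 - 10*x*y)
Z = 477 (Z = 21*21 + 36 = 441 + 36 = 477)
(1652 + Z)*(d + J(67, 60)) = (1652 + 477)*(2771 + (-40 - 10*67*60)) = 2129*(2771 + (-40 - 40200)) = 2129*(2771 - 40240) = 2129*(-37469) = -79771501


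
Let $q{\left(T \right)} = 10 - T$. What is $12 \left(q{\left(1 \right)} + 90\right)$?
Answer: $1188$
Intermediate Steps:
$12 \left(q{\left(1 \right)} + 90\right) = 12 \left(\left(10 - 1\right) + 90\right) = 12 \left(9 + 90\right) = 12 \cdot 99 = 1188$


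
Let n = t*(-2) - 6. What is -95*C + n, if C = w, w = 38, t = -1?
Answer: -3614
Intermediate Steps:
n = -4 (n = -1*(-2) - 6 = 2 - 6 = -4)
C = 38
-95*C + n = -95*38 - 4 = -3610 - 4 = -3614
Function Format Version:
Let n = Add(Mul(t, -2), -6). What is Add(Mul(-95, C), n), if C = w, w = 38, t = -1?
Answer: -3614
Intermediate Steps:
n = -4 (n = Add(Mul(-1, -2), -6) = Add(2, -6) = -4)
C = 38
Add(Mul(-95, C), n) = Add(Mul(-95, 38), -4) = Add(-3610, -4) = -3614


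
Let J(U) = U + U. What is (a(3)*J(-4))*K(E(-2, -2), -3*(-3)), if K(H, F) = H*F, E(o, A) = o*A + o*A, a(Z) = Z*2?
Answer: -3456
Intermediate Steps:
a(Z) = 2*Z
J(U) = 2*U
E(o, A) = 2*A*o (E(o, A) = A*o + A*o = 2*A*o)
K(H, F) = F*H
(a(3)*J(-4))*K(E(-2, -2), -3*(-3)) = ((2*3)*(2*(-4)))*((-3*(-3))*(2*(-2)*(-2))) = (6*(-8))*(9*8) = -48*72 = -3456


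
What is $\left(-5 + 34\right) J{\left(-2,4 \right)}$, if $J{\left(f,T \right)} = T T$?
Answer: $464$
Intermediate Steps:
$J{\left(f,T \right)} = T^{2}$
$\left(-5 + 34\right) J{\left(-2,4 \right)} = \left(-5 + 34\right) 4^{2} = 29 \cdot 16 = 464$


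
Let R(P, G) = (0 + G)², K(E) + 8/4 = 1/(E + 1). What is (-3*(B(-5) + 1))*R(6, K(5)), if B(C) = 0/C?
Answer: -121/12 ≈ -10.083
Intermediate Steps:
B(C) = 0
K(E) = -2 + 1/(1 + E) (K(E) = -2 + 1/(E + 1) = -2 + 1/(1 + E))
R(P, G) = G²
(-3*(B(-5) + 1))*R(6, K(5)) = (-3*(0 + 1))*((-1 - 2*5)/(1 + 5))² = (-3*1)*((-1 - 10)/6)² = -3*((⅙)*(-11))² = -3*(-11/6)² = -3*121/36 = -121/12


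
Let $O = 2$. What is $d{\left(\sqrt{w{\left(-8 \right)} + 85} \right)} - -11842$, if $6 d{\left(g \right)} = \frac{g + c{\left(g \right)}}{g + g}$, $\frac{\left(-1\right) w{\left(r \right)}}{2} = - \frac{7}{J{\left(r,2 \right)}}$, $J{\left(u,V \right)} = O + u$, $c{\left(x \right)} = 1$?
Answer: $\frac{142105}{12} + \frac{\sqrt{186}}{1488} \approx 11842.0$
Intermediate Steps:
$J{\left(u,V \right)} = 2 + u$
$w{\left(r \right)} = \frac{14}{2 + r}$ ($w{\left(r \right)} = - 2 \left(- \frac{7}{2 + r}\right) = \frac{14}{2 + r}$)
$d{\left(g \right)} = \frac{1 + g}{12 g}$ ($d{\left(g \right)} = \frac{\left(g + 1\right) \frac{1}{g + g}}{6} = \frac{\left(1 + g\right) \frac{1}{2 g}}{6} = \frac{\frac{1}{2} \frac{1}{g} \left(1 + g\right)}{6} = \frac{1 + g}{12 g}$)
$d{\left(\sqrt{w{\left(-8 \right)} + 85} \right)} - -11842 = \frac{1 + \sqrt{\frac{14}{2 - 8} + 85}}{12 \sqrt{\frac{14}{2 - 8} + 85}} - -11842 = \frac{1 + \sqrt{\frac{14}{-6} + 85}}{12 \sqrt{\frac{14}{-6} + 85}} + 11842 = \frac{1 + \sqrt{14 \left(- \frac{1}{6}\right) + 85}}{12 \sqrt{14 \left(- \frac{1}{6}\right) + 85}} + 11842 = \frac{1 + \sqrt{- \frac{7}{3} + 85}}{12 \sqrt{- \frac{7}{3} + 85}} + 11842 = \frac{1 + \sqrt{\frac{248}{3}}}{12 \sqrt{\frac{248}{3}}} + 11842 = \frac{1 + \frac{2 \sqrt{186}}{3}}{12 \frac{2 \sqrt{186}}{3}} + 11842 = \frac{\frac{\sqrt{186}}{124} \left(1 + \frac{2 \sqrt{186}}{3}\right)}{12} + 11842 = \frac{\sqrt{186} \left(1 + \frac{2 \sqrt{186}}{3}\right)}{1488} + 11842 = 11842 + \frac{\sqrt{186} \left(1 + \frac{2 \sqrt{186}}{3}\right)}{1488}$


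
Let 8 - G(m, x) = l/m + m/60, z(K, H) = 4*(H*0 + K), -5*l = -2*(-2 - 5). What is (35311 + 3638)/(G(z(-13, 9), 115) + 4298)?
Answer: 15190110/1679657 ≈ 9.0436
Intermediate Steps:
l = -14/5 (l = -(-2)*(-2 - 5)/5 = -(-2)*(-7)/5 = -1/5*14 = -14/5 ≈ -2.8000)
z(K, H) = 4*K (z(K, H) = 4*(0 + K) = 4*K)
G(m, x) = 8 - m/60 + 14/(5*m) (G(m, x) = 8 - (-14/(5*m) + m/60) = 8 + (-m/60 + 14/(5*m)) = 8 - m/60 + 14/(5*m))
(35311 + 3638)/(G(z(-13, 9), 115) + 4298) = (35311 + 3638)/((168 + (4*(-13))*(480 - 4*(-13)))/(60*((4*(-13)))) + 4298) = 38949/((1/60)*(168 - 52*(480 - 1*(-52)))/(-52) + 4298) = 38949/((1/60)*(-1/52)*(168 - 52*(480 + 52)) + 4298) = 38949/((1/60)*(-1/52)*(168 - 52*532) + 4298) = 38949/((1/60)*(-1/52)*(168 - 27664) + 4298) = 38949/((1/60)*(-1/52)*(-27496) + 4298) = 38949/(3437/390 + 4298) = 38949/(1679657/390) = 38949*(390/1679657) = 15190110/1679657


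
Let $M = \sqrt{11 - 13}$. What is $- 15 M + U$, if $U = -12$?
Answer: $-12 - 15 i \sqrt{2} \approx -12.0 - 21.213 i$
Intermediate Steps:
$M = i \sqrt{2}$ ($M = \sqrt{-2} = i \sqrt{2} \approx 1.4142 i$)
$- 15 M + U = - 15 i \sqrt{2} - 12 = -12 - 15 i \sqrt{2}$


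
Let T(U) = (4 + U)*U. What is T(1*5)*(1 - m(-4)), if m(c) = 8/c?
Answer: 135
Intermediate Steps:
T(U) = U*(4 + U)
T(1*5)*(1 - m(-4)) = ((1*5)*(4 + 1*5))*(1 - 8/(-4)) = (5*(4 + 5))*(1 - 8*(-1)/4) = (5*9)*(1 - 1*(-2)) = 45*(1 + 2) = 45*3 = 135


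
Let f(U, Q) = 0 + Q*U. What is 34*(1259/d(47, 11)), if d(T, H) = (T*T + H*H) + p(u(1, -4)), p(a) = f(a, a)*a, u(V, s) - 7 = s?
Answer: 42806/2357 ≈ 18.161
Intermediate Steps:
f(U, Q) = Q*U
u(V, s) = 7 + s
p(a) = a³ (p(a) = (a*a)*a = a²*a = a³)
d(T, H) = 27 + H² + T² (d(T, H) = (T*T + H*H) + (7 - 4)³ = (T² + H²) + 3³ = (H² + T²) + 27 = 27 + H² + T²)
34*(1259/d(47, 11)) = 34*(1259/(27 + 11² + 47²)) = 34*(1259/(27 + 121 + 2209)) = 34*(1259/2357) = 42806/2357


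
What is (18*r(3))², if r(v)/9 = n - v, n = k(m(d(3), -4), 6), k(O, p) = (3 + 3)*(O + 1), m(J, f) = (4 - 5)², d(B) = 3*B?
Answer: 2125764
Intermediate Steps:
m(J, f) = 1 (m(J, f) = (-1)² = 1)
k(O, p) = 6 + 6*O (k(O, p) = 6*(1 + O) = 6 + 6*O)
n = 12 (n = 6 + 6*1 = 6 + 6 = 12)
r(v) = 108 - 9*v (r(v) = 9*(12 - v) = 108 - 9*v)
(18*r(3))² = (18*(108 - 9*3))² = (18*(108 - 27))² = (18*81)² = 1458² = 2125764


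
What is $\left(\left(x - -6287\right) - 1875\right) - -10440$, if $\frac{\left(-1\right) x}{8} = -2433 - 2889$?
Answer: $57428$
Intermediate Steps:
$x = 42576$ ($x = - 8 \left(-2433 - 2889\right) = \left(-8\right) \left(-5322\right) = 42576$)
$\left(\left(x - -6287\right) - 1875\right) - -10440 = \left(\left(42576 - -6287\right) - 1875\right) - -10440 = \left(\left(42576 + 6287\right) - 1875\right) + 10440 = \left(48863 - 1875\right) + 10440 = 46988 + 10440 = 57428$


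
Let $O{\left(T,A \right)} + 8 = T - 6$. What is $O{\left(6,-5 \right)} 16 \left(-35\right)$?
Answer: $4480$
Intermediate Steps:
$O{\left(T,A \right)} = -14 + T$ ($O{\left(T,A \right)} = -8 + \left(T - 6\right) = -8 + \left(-6 + T\right) = -14 + T$)
$O{\left(6,-5 \right)} 16 \left(-35\right) = \left(-14 + 6\right) 16 \left(-35\right) = \left(-8\right) 16 \left(-35\right) = \left(-128\right) \left(-35\right) = 4480$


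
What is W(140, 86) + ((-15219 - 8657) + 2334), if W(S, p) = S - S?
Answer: -21542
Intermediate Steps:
W(S, p) = 0
W(140, 86) + ((-15219 - 8657) + 2334) = 0 + ((-15219 - 8657) + 2334) = 0 + (-23876 + 2334) = 0 - 21542 = -21542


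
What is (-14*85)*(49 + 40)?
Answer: -105910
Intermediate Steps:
(-14*85)*(49 + 40) = -1190*89 = -105910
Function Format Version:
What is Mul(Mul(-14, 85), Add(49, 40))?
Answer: -105910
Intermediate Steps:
Mul(Mul(-14, 85), Add(49, 40)) = Mul(-1190, 89) = -105910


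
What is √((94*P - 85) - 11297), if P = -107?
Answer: 8*I*√335 ≈ 146.42*I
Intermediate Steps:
√((94*P - 85) - 11297) = √((94*(-107) - 85) - 11297) = √((-10058 - 85) - 11297) = √(-10143 - 11297) = √(-21440) = 8*I*√335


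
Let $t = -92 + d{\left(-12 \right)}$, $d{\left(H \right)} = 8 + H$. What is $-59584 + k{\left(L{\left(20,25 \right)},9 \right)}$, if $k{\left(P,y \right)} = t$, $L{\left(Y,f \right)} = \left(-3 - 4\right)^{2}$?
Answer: $-59680$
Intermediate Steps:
$L{\left(Y,f \right)} = 49$ ($L{\left(Y,f \right)} = \left(-7\right)^{2} = 49$)
$t = -96$ ($t = -92 + \left(8 - 12\right) = -92 - 4 = -96$)
$k{\left(P,y \right)} = -96$
$-59584 + k{\left(L{\left(20,25 \right)},9 \right)} = -59584 - 96 = -59680$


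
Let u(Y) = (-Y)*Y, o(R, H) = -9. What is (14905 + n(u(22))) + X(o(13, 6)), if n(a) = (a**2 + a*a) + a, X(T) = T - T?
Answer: 482933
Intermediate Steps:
X(T) = 0
u(Y) = -Y**2
n(a) = a + 2*a**2 (n(a) = (a**2 + a**2) + a = 2*a**2 + a = a + 2*a**2)
(14905 + n(u(22))) + X(o(13, 6)) = (14905 + (-1*22**2)*(1 + 2*(-1*22**2))) + 0 = (14905 + (-1*484)*(1 + 2*(-1*484))) + 0 = (14905 - 484*(1 + 2*(-484))) + 0 = (14905 - 484*(1 - 968)) + 0 = (14905 - 484*(-967)) + 0 = (14905 + 468028) + 0 = 482933 + 0 = 482933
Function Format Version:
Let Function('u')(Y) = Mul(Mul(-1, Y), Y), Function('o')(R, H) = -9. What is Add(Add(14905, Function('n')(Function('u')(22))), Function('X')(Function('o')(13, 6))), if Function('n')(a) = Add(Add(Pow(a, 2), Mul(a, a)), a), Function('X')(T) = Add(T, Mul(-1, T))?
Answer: 482933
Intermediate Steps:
Function('X')(T) = 0
Function('u')(Y) = Mul(-1, Pow(Y, 2))
Function('n')(a) = Add(a, Mul(2, Pow(a, 2))) (Function('n')(a) = Add(Add(Pow(a, 2), Pow(a, 2)), a) = Add(Mul(2, Pow(a, 2)), a) = Add(a, Mul(2, Pow(a, 2))))
Add(Add(14905, Function('n')(Function('u')(22))), Function('X')(Function('o')(13, 6))) = Add(Add(14905, Mul(Mul(-1, Pow(22, 2)), Add(1, Mul(2, Mul(-1, Pow(22, 2)))))), 0) = Add(Add(14905, Mul(Mul(-1, 484), Add(1, Mul(2, Mul(-1, 484))))), 0) = Add(Add(14905, Mul(-484, Add(1, Mul(2, -484)))), 0) = Add(Add(14905, Mul(-484, Add(1, -968))), 0) = Add(Add(14905, Mul(-484, -967)), 0) = Add(Add(14905, 468028), 0) = Add(482933, 0) = 482933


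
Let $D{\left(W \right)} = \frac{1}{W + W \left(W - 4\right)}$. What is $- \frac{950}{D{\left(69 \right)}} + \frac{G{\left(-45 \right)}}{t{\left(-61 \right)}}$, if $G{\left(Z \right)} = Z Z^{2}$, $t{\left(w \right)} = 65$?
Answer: $- \frac{56260125}{13} \approx -4.3277 \cdot 10^{6}$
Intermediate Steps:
$D{\left(W \right)} = \frac{1}{W + W \left(-4 + W\right)}$
$G{\left(Z \right)} = Z^{3}$
$- \frac{950}{D{\left(69 \right)}} + \frac{G{\left(-45 \right)}}{t{\left(-61 \right)}} = - \frac{950}{\frac{1}{69} \frac{1}{-3 + 69}} + \frac{\left(-45\right)^{3}}{65} = - \frac{950}{\frac{1}{69} \cdot \frac{1}{66}} - \frac{18225}{13} = - 950 \frac{1}{\frac{1}{4554}} - \frac{18225}{13} = \left(-950\right) 4554 - \frac{18225}{13} = -4326300 - \frac{18225}{13} = - \frac{56260125}{13}$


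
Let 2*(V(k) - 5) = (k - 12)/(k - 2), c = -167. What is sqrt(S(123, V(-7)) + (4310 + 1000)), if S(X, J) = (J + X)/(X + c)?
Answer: sqrt(92470334)/132 ≈ 72.850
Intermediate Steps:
V(k) = 5 + (-12 + k)/(2*(-2 + k)) (V(k) = 5 + ((k - 12)/(k - 2))/2 = 5 + ((-12 + k)/(-2 + k))/2 = 5 + (-12 + k)/(2*(-2 + k)))
S(X, J) = (J + X)/(-167 + X) (S(X, J) = (J + X)/(X - 167) = (J + X)/(-167 + X))
sqrt(S(123, V(-7)) + (4310 + 1000)) = sqrt(((-32 + 11*(-7))/(2*(-2 - 7)) + 123)/(-167 + 123) + (4310 + 1000)) = sqrt(((1/2)*(-32 - 77)/(-9) + 123)/(-44) + 5310) = sqrt(-((1/2)*(-1/9)*(-109) + 123)/44 + 5310) = sqrt(-(109/18 + 123)/44 + 5310) = sqrt(-1/44*2323/18 + 5310) = sqrt(-2323/792 + 5310) = sqrt(4203197/792) = sqrt(92470334)/132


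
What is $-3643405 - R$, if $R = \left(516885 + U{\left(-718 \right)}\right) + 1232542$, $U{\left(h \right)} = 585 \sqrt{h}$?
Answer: $-5392832 - 585 i \sqrt{718} \approx -5.3928 \cdot 10^{6} - 15675.0 i$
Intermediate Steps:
$R = 1749427 + 585 i \sqrt{718}$ ($R = \left(516885 + 585 \sqrt{-718}\right) + 1232542 = \left(516885 + 585 i \sqrt{718}\right) + 1232542 = 1749427 + 585 i \sqrt{718} \approx 1.7494 \cdot 10^{6} + 15675.0 i$)
$-3643405 - R = -3643405 - \left(1749427 + 585 i \sqrt{718}\right) = -5392832 - 585 i \sqrt{718}$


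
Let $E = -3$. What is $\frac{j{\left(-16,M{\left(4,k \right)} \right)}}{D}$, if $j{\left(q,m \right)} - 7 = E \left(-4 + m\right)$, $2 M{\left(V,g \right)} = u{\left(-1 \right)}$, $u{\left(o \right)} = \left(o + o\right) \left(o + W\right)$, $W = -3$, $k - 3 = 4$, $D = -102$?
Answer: $- \frac{7}{102} \approx -0.068627$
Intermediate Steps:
$k = 7$ ($k = 3 + 4 = 7$)
$u{\left(o \right)} = 2 o \left(-3 + o\right)$ ($u{\left(o \right)} = \left(o + o\right) \left(o - 3\right) = 2 o \left(-3 + o\right)$)
$M{\left(V,g \right)} = 4$ ($M{\left(V,g \right)} = \frac{2 \left(-1\right) \left(-3 - 1\right)}{2} = \frac{2 \left(-1\right) \left(-4\right)}{2} = \frac{1}{2} \cdot 8 = 4$)
$j{\left(q,m \right)} = 19 - 3 m$ ($j{\left(q,m \right)} = 7 - 3 \left(-4 + m\right) = 7 - \left(-12 + 3 m\right) = 19 - 3 m$)
$\frac{j{\left(-16,M{\left(4,k \right)} \right)}}{D} = \frac{19 - 12}{-102} = \left(19 - 12\right) \left(- \frac{1}{102}\right) = 7 \left(- \frac{1}{102}\right) = - \frac{7}{102}$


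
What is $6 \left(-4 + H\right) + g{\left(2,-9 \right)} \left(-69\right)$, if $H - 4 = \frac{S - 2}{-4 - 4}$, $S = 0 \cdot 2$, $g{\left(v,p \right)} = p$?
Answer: $\frac{1245}{2} \approx 622.5$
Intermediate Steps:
$S = 0$
$H = \frac{17}{4}$ ($H = 4 + \frac{0 - 2}{-4 - 4} = 4 - \frac{2}{-8} = 4 - - \frac{1}{4} = 4 + \frac{1}{4} = \frac{17}{4} \approx 4.25$)
$6 \left(-4 + H\right) + g{\left(2,-9 \right)} \left(-69\right) = 6 \left(-4 + \frac{17}{4}\right) - -621 = 6 \cdot \frac{1}{4} + 621 = \frac{3}{2} + 621 = \frac{1245}{2}$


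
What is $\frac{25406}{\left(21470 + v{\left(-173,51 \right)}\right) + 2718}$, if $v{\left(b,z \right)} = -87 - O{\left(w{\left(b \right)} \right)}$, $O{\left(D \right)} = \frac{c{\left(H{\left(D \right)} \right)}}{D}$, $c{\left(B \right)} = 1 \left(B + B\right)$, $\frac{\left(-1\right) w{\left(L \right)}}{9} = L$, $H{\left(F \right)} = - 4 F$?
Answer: $\frac{25406}{24109} \approx 1.0538$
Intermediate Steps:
$w{\left(L \right)} = - 9 L$
$c{\left(B \right)} = 2 B$ ($c{\left(B \right)} = 1 \cdot 2 B = 2 B$)
$O{\left(D \right)} = -8$ ($O{\left(D \right)} = \frac{2 \left(- 4 D\right)}{D} = \frac{\left(-8\right) D}{D} = -8$)
$v{\left(b,z \right)} = -79$ ($v{\left(b,z \right)} = -87 - -8 = -87 + 8 = -79$)
$\frac{25406}{\left(21470 + v{\left(-173,51 \right)}\right) + 2718} = \frac{25406}{\left(21470 - 79\right) + 2718} = \frac{25406}{21391 + 2718} = \frac{25406}{24109}$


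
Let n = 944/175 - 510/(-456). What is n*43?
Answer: 3724617/13300 ≈ 280.05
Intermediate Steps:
n = 86619/13300 (n = 944*(1/175) - 510*(-1/456) = 944/175 + 85/76 = 86619/13300 ≈ 6.5127)
n*43 = (86619/13300)*43 = 3724617/13300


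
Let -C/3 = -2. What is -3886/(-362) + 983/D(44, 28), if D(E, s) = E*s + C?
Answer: 2583357/224078 ≈ 11.529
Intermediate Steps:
C = 6 (C = -3*(-2) = 6)
D(E, s) = 6 + E*s (D(E, s) = E*s + 6 = 6 + E*s)
-3886/(-362) + 983/D(44, 28) = -3886/(-362) + 983/(6 + 44*28) = -3886*(-1/362) + 983/(6 + 1232) = 1943/181 + 983/1238 = 2583357/224078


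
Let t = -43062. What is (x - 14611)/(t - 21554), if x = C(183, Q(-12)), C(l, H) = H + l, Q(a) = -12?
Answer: 1805/8077 ≈ 0.22347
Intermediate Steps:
x = 171 (x = -12 + 183 = 171)
(x - 14611)/(t - 21554) = (171 - 14611)/(-43062 - 21554) = -14440/(-64616) = -14440*(-1/64616) = 1805/8077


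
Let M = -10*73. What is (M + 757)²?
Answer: 729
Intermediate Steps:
M = -730
(M + 757)² = (-730 + 757)² = 27² = 729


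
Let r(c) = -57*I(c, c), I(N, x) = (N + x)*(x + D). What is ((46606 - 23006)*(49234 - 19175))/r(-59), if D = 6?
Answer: -6011800/3021 ≈ -1990.0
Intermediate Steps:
I(N, x) = (6 + x)*(N + x) (I(N, x) = (N + x)*(x + 6) = (N + x)*(6 + x) = (6 + x)*(N + x))
r(c) = -684*c - 114*c**2 (r(c) = -57*(c**2 + 6*c + 6*c + c*c) = -57*(c**2 + 6*c + 6*c + c**2) = -57*(2*c**2 + 12*c) = -684*c - 114*c**2)
((46606 - 23006)*(49234 - 19175))/r(-59) = ((46606 - 23006)*(49234 - 19175))/((114*(-59)*(-6 - 1*(-59)))) = (23600*30059)/((114*(-59)*(-6 + 59))) = 709392400/((114*(-59)*53)) = 709392400/(-356478) = 709392400*(-1/356478) = -6011800/3021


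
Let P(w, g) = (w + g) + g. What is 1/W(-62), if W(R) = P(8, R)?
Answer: -1/116 ≈ -0.0086207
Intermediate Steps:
P(w, g) = w + 2*g (P(w, g) = (g + w) + g = w + 2*g)
W(R) = 8 + 2*R
1/W(-62) = 1/(8 + 2*(-62)) = 1/(8 - 124) = 1/(-116) = -1/116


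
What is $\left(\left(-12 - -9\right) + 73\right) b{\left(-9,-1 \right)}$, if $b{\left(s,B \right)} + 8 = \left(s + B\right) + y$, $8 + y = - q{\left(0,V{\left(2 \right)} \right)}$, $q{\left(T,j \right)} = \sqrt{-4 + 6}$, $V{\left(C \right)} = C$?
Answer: $-1820 - 70 \sqrt{2} \approx -1919.0$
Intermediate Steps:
$q{\left(T,j \right)} = \sqrt{2}$
$y = -8 - \sqrt{2} \approx -9.4142$
$b{\left(s,B \right)} = -16 + B + s - \sqrt{2}$ ($b{\left(s,B \right)} = -8 - \left(8 + \sqrt{2} - B - s\right) = -8 + \left(-8 + B + s - \sqrt{2}\right) = -16 + B + s - \sqrt{2}$)
$\left(\left(-12 - -9\right) + 73\right) b{\left(-9,-1 \right)} = \left(\left(-12 - -9\right) + 73\right) \left(-16 - 1 - 9 - \sqrt{2}\right) = \left(\left(-12 + 9\right) + 73\right) \left(-26 - \sqrt{2}\right) = \left(-3 + 73\right) \left(-26 - \sqrt{2}\right) = 70 \left(-26 - \sqrt{2}\right) = -1820 - 70 \sqrt{2}$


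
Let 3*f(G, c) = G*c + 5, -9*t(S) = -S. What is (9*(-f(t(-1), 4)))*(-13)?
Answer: 533/3 ≈ 177.67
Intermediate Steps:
t(S) = S/9 (t(S) = -(-1)*S/9 = S/9)
f(G, c) = 5/3 + G*c/3 (f(G, c) = (G*c + 5)/3 = (5 + G*c)/3 = 5/3 + G*c/3)
(9*(-f(t(-1), 4)))*(-13) = (9*(-(5/3 + (⅓)*((⅑)*(-1))*4)))*(-13) = (9*(-(5/3 + (⅓)*(-⅑)*4)))*(-13) = (9*(-(5/3 - 4/27)))*(-13) = (9*(-1*41/27))*(-13) = (9*(-41/27))*(-13) = -41/3*(-13) = 533/3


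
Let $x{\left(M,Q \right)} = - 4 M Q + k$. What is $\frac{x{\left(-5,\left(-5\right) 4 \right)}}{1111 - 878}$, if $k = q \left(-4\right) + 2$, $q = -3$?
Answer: $- \frac{386}{233} \approx -1.6567$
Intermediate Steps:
$k = 14$ ($k = \left(-3\right) \left(-4\right) + 2 = 12 + 2 = 14$)
$x{\left(M,Q \right)} = 14 - 4 M Q$ ($x{\left(M,Q \right)} = - 4 M Q + 14 = 14 - 4 M Q$)
$\frac{x{\left(-5,\left(-5\right) 4 \right)}}{1111 - 878} = \frac{14 - - 20 \left(\left(-5\right) 4\right)}{1111 - 878} = \frac{14 - \left(-20\right) \left(-20\right)}{233} = \left(14 - 400\right) \frac{1}{233} = \left(-386\right) \frac{1}{233} = - \frac{386}{233}$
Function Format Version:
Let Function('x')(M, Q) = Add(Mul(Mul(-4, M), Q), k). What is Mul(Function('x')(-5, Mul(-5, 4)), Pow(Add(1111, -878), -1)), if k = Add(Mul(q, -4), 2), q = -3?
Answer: Rational(-386, 233) ≈ -1.6567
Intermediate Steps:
k = 14 (k = Add(Mul(-3, -4), 2) = Add(12, 2) = 14)
Function('x')(M, Q) = Add(14, Mul(-4, M, Q)) (Function('x')(M, Q) = Add(Mul(Mul(-4, M), Q), 14) = Add(Mul(-4, M, Q), 14) = Add(14, Mul(-4, M, Q)))
Mul(Function('x')(-5, Mul(-5, 4)), Pow(Add(1111, -878), -1)) = Mul(Add(14, Mul(-4, -5, Mul(-5, 4))), Pow(Add(1111, -878), -1)) = Mul(Add(14, Mul(-4, -5, -20)), Pow(233, -1)) = Mul(Add(14, -400), Rational(1, 233)) = Mul(-386, Rational(1, 233)) = Rational(-386, 233)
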